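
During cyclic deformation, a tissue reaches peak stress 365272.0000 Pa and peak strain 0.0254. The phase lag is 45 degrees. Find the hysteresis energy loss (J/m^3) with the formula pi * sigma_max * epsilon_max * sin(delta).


E_loss = pi * sigma_max * epsilon_max * sin(delta)
delta = 45 deg = 0.7854 rad
sin(delta) = 0.7071
E_loss = pi * 365272.0000 * 0.0254 * 0.7071
E_loss = 20610.3314


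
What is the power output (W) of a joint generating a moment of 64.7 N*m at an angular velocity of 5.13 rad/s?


P = M * omega
P = 64.7 * 5.13
P = 331.9110


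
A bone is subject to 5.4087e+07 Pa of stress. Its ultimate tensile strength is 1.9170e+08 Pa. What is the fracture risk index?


FRI = applied / ultimate
FRI = 5.4087e+07 / 1.9170e+08
FRI = 0.2821


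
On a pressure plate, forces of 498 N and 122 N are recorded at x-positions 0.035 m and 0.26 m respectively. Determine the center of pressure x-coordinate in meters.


COP_x = (F1*x1 + F2*x2) / (F1 + F2)
COP_x = (498*0.035 + 122*0.26) / (498 + 122)
Numerator = 49.1500
Denominator = 620
COP_x = 0.0793


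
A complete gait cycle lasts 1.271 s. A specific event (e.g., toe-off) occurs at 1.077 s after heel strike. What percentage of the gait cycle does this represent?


pct = (event_time / cycle_time) * 100
pct = (1.077 / 1.271) * 100
ratio = 0.8474
pct = 84.7364


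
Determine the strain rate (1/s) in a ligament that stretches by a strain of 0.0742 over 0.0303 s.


strain_rate = delta_strain / delta_t
strain_rate = 0.0742 / 0.0303
strain_rate = 2.4488


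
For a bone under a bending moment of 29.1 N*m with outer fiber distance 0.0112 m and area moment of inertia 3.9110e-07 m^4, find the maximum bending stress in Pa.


sigma = M * c / I
sigma = 29.1 * 0.0112 / 3.9110e-07
M * c = 0.3259
sigma = 833341.8563


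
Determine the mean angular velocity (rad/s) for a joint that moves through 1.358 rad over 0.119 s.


omega = delta_theta / delta_t
omega = 1.358 / 0.119
omega = 11.4118


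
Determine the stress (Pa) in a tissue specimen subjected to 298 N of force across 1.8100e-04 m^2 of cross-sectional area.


stress = F / A
stress = 298 / 1.8100e-04
stress = 1.6464e+06


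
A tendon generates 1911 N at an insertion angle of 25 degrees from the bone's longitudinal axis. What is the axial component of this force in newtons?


F_eff = F_tendon * cos(theta)
theta = 25 deg = 0.4363 rad
cos(theta) = 0.9063
F_eff = 1911 * 0.9063
F_eff = 1731.9542


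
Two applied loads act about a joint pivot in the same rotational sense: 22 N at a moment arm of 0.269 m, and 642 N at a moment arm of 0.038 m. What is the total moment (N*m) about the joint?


M = F1 * d1 + F2 * d2
M = 22 * 0.269 + 642 * 0.038
M = 5.9180 + 24.3960
M = 30.3140


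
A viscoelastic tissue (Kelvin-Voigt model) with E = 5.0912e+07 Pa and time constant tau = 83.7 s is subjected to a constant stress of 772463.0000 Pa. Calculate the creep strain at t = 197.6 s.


epsilon(t) = (sigma/E) * (1 - exp(-t/tau))
sigma/E = 772463.0000 / 5.0912e+07 = 0.0152
exp(-t/tau) = exp(-197.6 / 83.7) = 0.0943
epsilon = 0.0152 * (1 - 0.0943)
epsilon = 0.0137


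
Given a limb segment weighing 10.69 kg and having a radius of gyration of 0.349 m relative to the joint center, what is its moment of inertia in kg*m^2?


I = m * k^2
I = 10.69 * 0.349^2
k^2 = 0.1218
I = 1.3021


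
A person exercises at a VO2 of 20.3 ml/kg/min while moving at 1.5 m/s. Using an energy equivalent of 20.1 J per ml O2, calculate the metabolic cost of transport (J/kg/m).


Power per kg = VO2 * 20.1 / 60
Power per kg = 20.3 * 20.1 / 60 = 6.8005 W/kg
Cost = power_per_kg / speed
Cost = 6.8005 / 1.5
Cost = 4.5337


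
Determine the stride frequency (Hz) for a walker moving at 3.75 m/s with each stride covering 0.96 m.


f = v / stride_length
f = 3.75 / 0.96
f = 3.9062


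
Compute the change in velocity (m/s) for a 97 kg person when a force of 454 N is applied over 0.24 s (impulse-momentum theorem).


J = F * dt = 454 * 0.24 = 108.9600 N*s
delta_v = J / m
delta_v = 108.9600 / 97
delta_v = 1.1233


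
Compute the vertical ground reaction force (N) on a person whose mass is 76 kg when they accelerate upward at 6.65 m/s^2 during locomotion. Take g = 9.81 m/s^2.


GRF = m * (g + a)
GRF = 76 * (9.81 + 6.65)
GRF = 76 * 16.4600
GRF = 1250.9600


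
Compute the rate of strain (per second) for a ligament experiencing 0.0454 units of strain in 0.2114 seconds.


strain_rate = delta_strain / delta_t
strain_rate = 0.0454 / 0.2114
strain_rate = 0.2148


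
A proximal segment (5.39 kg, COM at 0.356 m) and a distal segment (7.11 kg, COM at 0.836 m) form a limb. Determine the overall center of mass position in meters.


COM = (m1*x1 + m2*x2) / (m1 + m2)
COM = (5.39*0.356 + 7.11*0.836) / (5.39 + 7.11)
Numerator = 7.8628
Denominator = 12.5000
COM = 0.6290


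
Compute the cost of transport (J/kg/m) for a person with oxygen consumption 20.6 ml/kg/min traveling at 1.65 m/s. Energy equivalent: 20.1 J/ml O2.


Power per kg = VO2 * 20.1 / 60
Power per kg = 20.6 * 20.1 / 60 = 6.9010 W/kg
Cost = power_per_kg / speed
Cost = 6.9010 / 1.65
Cost = 4.1824


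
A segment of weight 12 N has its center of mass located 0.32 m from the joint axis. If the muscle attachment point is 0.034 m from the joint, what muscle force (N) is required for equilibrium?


F_muscle = W * d_load / d_muscle
F_muscle = 12 * 0.32 / 0.034
Numerator = 3.8400
F_muscle = 112.9412


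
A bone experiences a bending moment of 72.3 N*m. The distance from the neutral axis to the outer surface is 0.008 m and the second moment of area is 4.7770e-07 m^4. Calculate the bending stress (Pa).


sigma = M * c / I
sigma = 72.3 * 0.008 / 4.7770e-07
M * c = 0.5784
sigma = 1.2108e+06


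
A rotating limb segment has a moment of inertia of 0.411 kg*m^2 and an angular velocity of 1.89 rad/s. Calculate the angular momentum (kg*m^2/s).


L = I * omega
L = 0.411 * 1.89
L = 0.7768


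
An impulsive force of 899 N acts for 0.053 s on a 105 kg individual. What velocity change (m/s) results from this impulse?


J = F * dt = 899 * 0.053 = 47.6470 N*s
delta_v = J / m
delta_v = 47.6470 / 105
delta_v = 0.4538


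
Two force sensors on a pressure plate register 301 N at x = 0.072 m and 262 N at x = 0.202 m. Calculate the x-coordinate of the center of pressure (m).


COP_x = (F1*x1 + F2*x2) / (F1 + F2)
COP_x = (301*0.072 + 262*0.202) / (301 + 262)
Numerator = 74.5960
Denominator = 563
COP_x = 0.1325


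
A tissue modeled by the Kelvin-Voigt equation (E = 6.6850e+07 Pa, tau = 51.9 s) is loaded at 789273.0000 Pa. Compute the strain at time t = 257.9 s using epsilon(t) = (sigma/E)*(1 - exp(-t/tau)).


epsilon(t) = (sigma/E) * (1 - exp(-t/tau))
sigma/E = 789273.0000 / 6.6850e+07 = 0.0118
exp(-t/tau) = exp(-257.9 / 51.9) = 0.0069
epsilon = 0.0118 * (1 - 0.0069)
epsilon = 0.0117


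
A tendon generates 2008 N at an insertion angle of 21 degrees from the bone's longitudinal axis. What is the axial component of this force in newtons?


F_eff = F_tendon * cos(theta)
theta = 21 deg = 0.3665 rad
cos(theta) = 0.9336
F_eff = 2008 * 0.9336
F_eff = 1874.6295


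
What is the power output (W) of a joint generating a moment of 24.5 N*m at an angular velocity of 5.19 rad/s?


P = M * omega
P = 24.5 * 5.19
P = 127.1550


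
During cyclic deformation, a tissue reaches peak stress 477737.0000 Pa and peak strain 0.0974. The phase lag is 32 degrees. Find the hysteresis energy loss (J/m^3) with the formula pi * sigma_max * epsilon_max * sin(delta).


E_loss = pi * sigma_max * epsilon_max * sin(delta)
delta = 32 deg = 0.5585 rad
sin(delta) = 0.5299
E_loss = pi * 477737.0000 * 0.0974 * 0.5299
E_loss = 77465.3371


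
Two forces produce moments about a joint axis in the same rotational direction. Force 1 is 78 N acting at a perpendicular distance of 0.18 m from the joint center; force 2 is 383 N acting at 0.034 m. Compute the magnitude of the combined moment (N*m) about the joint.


M = F1 * d1 + F2 * d2
M = 78 * 0.18 + 383 * 0.034
M = 14.0400 + 13.0220
M = 27.0620


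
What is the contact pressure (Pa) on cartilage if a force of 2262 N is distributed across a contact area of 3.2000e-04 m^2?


P = F / A
P = 2262 / 3.2000e-04
P = 7.0687e+06


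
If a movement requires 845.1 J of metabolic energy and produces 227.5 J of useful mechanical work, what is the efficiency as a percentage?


eta = (W_mech / E_meta) * 100
eta = (227.5 / 845.1) * 100
ratio = 0.2692
eta = 26.9199


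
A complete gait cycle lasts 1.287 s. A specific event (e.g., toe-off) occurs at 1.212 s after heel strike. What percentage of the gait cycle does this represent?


pct = (event_time / cycle_time) * 100
pct = (1.212 / 1.287) * 100
ratio = 0.9417
pct = 94.1725


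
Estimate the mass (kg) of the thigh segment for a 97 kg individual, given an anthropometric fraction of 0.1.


m_segment = body_mass * fraction
m_segment = 97 * 0.1
m_segment = 9.7000


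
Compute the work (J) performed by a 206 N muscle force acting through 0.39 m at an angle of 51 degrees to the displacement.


W = F * d * cos(theta)
theta = 51 deg = 0.8901 rad
cos(theta) = 0.6293
W = 206 * 0.39 * 0.6293
W = 50.5596


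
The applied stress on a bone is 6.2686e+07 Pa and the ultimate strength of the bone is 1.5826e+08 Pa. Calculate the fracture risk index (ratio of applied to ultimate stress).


FRI = applied / ultimate
FRI = 6.2686e+07 / 1.5826e+08
FRI = 0.3961


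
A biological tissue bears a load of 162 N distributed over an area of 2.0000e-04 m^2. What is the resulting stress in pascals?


stress = F / A
stress = 162 / 2.0000e-04
stress = 810000.0000


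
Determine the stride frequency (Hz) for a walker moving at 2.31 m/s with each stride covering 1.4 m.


f = v / stride_length
f = 2.31 / 1.4
f = 1.6500


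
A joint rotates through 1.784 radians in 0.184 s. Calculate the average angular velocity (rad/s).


omega = delta_theta / delta_t
omega = 1.784 / 0.184
omega = 9.6957


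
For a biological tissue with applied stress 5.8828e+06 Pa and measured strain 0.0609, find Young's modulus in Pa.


E = stress / strain
E = 5.8828e+06 / 0.0609
E = 9.6598e+07


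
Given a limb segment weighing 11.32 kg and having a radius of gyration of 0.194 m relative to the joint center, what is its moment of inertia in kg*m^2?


I = m * k^2
I = 11.32 * 0.194^2
k^2 = 0.0376
I = 0.4260


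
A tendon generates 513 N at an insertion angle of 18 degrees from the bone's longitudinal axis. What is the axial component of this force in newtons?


F_eff = F_tendon * cos(theta)
theta = 18 deg = 0.3142 rad
cos(theta) = 0.9511
F_eff = 513 * 0.9511
F_eff = 487.8920


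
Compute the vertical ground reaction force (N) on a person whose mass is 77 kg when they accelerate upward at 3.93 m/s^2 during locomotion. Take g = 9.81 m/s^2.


GRF = m * (g + a)
GRF = 77 * (9.81 + 3.93)
GRF = 77 * 13.7400
GRF = 1057.9800


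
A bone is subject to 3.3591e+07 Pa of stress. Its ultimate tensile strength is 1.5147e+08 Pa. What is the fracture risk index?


FRI = applied / ultimate
FRI = 3.3591e+07 / 1.5147e+08
FRI = 0.2218


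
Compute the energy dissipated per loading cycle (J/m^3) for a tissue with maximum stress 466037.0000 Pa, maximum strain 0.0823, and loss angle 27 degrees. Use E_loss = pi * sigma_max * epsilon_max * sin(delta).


E_loss = pi * sigma_max * epsilon_max * sin(delta)
delta = 27 deg = 0.4712 rad
sin(delta) = 0.4540
E_loss = pi * 466037.0000 * 0.0823 * 0.4540
E_loss = 54703.7213


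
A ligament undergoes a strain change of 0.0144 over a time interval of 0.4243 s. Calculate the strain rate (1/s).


strain_rate = delta_strain / delta_t
strain_rate = 0.0144 / 0.4243
strain_rate = 0.0339


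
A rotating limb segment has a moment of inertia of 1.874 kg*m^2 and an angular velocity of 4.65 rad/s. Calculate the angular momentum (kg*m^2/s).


L = I * omega
L = 1.874 * 4.65
L = 8.7141


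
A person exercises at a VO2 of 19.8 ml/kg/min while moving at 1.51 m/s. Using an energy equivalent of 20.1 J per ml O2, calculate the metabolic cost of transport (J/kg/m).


Power per kg = VO2 * 20.1 / 60
Power per kg = 19.8 * 20.1 / 60 = 6.6330 W/kg
Cost = power_per_kg / speed
Cost = 6.6330 / 1.51
Cost = 4.3927


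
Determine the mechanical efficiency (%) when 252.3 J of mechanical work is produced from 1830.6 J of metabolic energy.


eta = (W_mech / E_meta) * 100
eta = (252.3 / 1830.6) * 100
ratio = 0.1378
eta = 13.7824


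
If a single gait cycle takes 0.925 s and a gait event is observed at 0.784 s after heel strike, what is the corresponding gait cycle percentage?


pct = (event_time / cycle_time) * 100
pct = (0.784 / 0.925) * 100
ratio = 0.8476
pct = 84.7568


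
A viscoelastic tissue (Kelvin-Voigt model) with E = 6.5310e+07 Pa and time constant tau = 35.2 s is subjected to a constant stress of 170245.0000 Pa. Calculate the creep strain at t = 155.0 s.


epsilon(t) = (sigma/E) * (1 - exp(-t/tau))
sigma/E = 170245.0000 / 6.5310e+07 = 0.0026
exp(-t/tau) = exp(-155.0 / 35.2) = 0.0122
epsilon = 0.0026 * (1 - 0.0122)
epsilon = 0.0026


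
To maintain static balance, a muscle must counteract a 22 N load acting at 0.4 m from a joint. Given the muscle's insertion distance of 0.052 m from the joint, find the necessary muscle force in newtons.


F_muscle = W * d_load / d_muscle
F_muscle = 22 * 0.4 / 0.052
Numerator = 8.8000
F_muscle = 169.2308


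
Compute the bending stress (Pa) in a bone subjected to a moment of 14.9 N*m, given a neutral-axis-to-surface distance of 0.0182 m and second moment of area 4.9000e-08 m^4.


sigma = M * c / I
sigma = 14.9 * 0.0182 / 4.9000e-08
M * c = 0.2712
sigma = 5.5343e+06


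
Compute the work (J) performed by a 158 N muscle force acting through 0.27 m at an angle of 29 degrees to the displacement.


W = F * d * cos(theta)
theta = 29 deg = 0.5061 rad
cos(theta) = 0.8746
W = 158 * 0.27 * 0.8746
W = 37.3113


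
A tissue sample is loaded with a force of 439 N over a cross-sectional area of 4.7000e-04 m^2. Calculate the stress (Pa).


stress = F / A
stress = 439 / 4.7000e-04
stress = 934042.5532


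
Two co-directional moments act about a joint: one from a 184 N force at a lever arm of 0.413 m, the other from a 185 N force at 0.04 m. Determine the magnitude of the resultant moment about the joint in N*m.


M = F1 * d1 + F2 * d2
M = 184 * 0.413 + 185 * 0.04
M = 75.9920 + 7.4000
M = 83.3920


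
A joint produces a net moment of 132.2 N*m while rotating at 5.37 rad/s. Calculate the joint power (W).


P = M * omega
P = 132.2 * 5.37
P = 709.9140


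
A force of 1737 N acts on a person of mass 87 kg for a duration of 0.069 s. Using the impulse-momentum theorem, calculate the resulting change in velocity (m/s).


J = F * dt = 1737 * 0.069 = 119.8530 N*s
delta_v = J / m
delta_v = 119.8530 / 87
delta_v = 1.3776


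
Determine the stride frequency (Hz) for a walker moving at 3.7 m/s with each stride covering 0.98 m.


f = v / stride_length
f = 3.7 / 0.98
f = 3.7755


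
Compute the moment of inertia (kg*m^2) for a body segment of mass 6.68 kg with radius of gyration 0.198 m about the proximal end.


I = m * k^2
I = 6.68 * 0.198^2
k^2 = 0.0392
I = 0.2619


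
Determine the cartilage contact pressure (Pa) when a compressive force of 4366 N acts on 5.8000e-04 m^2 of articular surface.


P = F / A
P = 4366 / 5.8000e-04
P = 7.5276e+06


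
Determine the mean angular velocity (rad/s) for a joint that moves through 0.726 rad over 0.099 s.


omega = delta_theta / delta_t
omega = 0.726 / 0.099
omega = 7.3333


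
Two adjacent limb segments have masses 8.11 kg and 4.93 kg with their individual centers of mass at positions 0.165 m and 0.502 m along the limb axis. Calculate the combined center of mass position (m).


COM = (m1*x1 + m2*x2) / (m1 + m2)
COM = (8.11*0.165 + 4.93*0.502) / (8.11 + 4.93)
Numerator = 3.8130
Denominator = 13.0400
COM = 0.2924


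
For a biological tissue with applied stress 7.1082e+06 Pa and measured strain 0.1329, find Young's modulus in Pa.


E = stress / strain
E = 7.1082e+06 / 0.1329
E = 5.3485e+07


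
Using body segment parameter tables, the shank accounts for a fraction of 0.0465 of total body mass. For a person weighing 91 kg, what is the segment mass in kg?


m_segment = body_mass * fraction
m_segment = 91 * 0.0465
m_segment = 4.2315


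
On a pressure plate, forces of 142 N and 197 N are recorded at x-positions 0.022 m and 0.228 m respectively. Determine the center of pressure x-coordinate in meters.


COP_x = (F1*x1 + F2*x2) / (F1 + F2)
COP_x = (142*0.022 + 197*0.228) / (142 + 197)
Numerator = 48.0400
Denominator = 339
COP_x = 0.1417


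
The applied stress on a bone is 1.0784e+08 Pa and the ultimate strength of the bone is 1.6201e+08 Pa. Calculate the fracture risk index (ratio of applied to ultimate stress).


FRI = applied / ultimate
FRI = 1.0784e+08 / 1.6201e+08
FRI = 0.6656


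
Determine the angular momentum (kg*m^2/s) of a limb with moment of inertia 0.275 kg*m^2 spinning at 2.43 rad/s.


L = I * omega
L = 0.275 * 2.43
L = 0.6683


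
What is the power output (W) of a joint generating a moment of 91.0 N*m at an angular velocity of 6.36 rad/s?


P = M * omega
P = 91.0 * 6.36
P = 578.7600


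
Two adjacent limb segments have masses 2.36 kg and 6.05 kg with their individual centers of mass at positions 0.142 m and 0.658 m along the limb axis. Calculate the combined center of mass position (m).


COM = (m1*x1 + m2*x2) / (m1 + m2)
COM = (2.36*0.142 + 6.05*0.658) / (2.36 + 6.05)
Numerator = 4.3160
Denominator = 8.4100
COM = 0.5132


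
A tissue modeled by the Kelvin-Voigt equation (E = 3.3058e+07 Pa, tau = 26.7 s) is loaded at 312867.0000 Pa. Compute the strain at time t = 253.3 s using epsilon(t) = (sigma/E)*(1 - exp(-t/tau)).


epsilon(t) = (sigma/E) * (1 - exp(-t/tau))
sigma/E = 312867.0000 / 3.3058e+07 = 0.0095
exp(-t/tau) = exp(-253.3 / 26.7) = 7.5839e-05
epsilon = 0.0095 * (1 - 7.5839e-05)
epsilon = 0.0095


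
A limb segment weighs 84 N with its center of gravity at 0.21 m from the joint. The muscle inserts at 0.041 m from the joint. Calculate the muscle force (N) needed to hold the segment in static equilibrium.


F_muscle = W * d_load / d_muscle
F_muscle = 84 * 0.21 / 0.041
Numerator = 17.6400
F_muscle = 430.2439


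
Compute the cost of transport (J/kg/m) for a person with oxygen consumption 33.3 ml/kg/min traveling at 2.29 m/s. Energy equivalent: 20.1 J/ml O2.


Power per kg = VO2 * 20.1 / 60
Power per kg = 33.3 * 20.1 / 60 = 11.1555 W/kg
Cost = power_per_kg / speed
Cost = 11.1555 / 2.29
Cost = 4.8714


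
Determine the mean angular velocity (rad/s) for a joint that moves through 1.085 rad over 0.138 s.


omega = delta_theta / delta_t
omega = 1.085 / 0.138
omega = 7.8623


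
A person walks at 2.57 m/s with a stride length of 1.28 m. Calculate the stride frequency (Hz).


f = v / stride_length
f = 2.57 / 1.28
f = 2.0078


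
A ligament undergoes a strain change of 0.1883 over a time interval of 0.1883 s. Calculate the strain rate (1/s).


strain_rate = delta_strain / delta_t
strain_rate = 0.1883 / 0.1883
strain_rate = 1.0000


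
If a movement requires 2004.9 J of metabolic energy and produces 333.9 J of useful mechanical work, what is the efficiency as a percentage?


eta = (W_mech / E_meta) * 100
eta = (333.9 / 2004.9) * 100
ratio = 0.1665
eta = 16.6542


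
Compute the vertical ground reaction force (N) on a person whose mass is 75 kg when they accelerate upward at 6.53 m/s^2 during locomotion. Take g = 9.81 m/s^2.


GRF = m * (g + a)
GRF = 75 * (9.81 + 6.53)
GRF = 75 * 16.3400
GRF = 1225.5000


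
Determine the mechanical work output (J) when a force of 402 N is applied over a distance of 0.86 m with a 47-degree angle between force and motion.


W = F * d * cos(theta)
theta = 47 deg = 0.8203 rad
cos(theta) = 0.6820
W = 402 * 0.86 * 0.6820
W = 235.7805


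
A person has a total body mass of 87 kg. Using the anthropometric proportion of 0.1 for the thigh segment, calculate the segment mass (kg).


m_segment = body_mass * fraction
m_segment = 87 * 0.1
m_segment = 8.7000


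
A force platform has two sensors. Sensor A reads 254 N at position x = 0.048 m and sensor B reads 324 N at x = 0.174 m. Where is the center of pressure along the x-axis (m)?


COP_x = (F1*x1 + F2*x2) / (F1 + F2)
COP_x = (254*0.048 + 324*0.174) / (254 + 324)
Numerator = 68.5680
Denominator = 578
COP_x = 0.1186


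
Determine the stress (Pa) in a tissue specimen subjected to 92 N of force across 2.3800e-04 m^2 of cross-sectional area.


stress = F / A
stress = 92 / 2.3800e-04
stress = 386554.6218


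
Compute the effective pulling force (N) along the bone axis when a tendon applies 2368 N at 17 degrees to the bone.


F_eff = F_tendon * cos(theta)
theta = 17 deg = 0.2967 rad
cos(theta) = 0.9563
F_eff = 2368 * 0.9563
F_eff = 2264.5297


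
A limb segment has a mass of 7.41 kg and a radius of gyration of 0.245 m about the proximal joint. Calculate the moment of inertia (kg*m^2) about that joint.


I = m * k^2
I = 7.41 * 0.245^2
k^2 = 0.0600
I = 0.4448


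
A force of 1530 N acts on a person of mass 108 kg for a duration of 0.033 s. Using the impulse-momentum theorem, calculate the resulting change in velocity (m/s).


J = F * dt = 1530 * 0.033 = 50.4900 N*s
delta_v = J / m
delta_v = 50.4900 / 108
delta_v = 0.4675


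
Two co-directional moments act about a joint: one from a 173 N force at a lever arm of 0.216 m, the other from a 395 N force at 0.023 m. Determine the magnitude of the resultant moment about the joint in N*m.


M = F1 * d1 + F2 * d2
M = 173 * 0.216 + 395 * 0.023
M = 37.3680 + 9.0850
M = 46.4530


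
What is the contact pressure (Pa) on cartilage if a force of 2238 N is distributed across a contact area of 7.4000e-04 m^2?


P = F / A
P = 2238 / 7.4000e-04
P = 3.0243e+06


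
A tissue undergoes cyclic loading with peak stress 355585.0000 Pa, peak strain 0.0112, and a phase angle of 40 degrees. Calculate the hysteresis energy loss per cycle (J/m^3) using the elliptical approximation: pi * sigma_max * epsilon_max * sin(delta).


E_loss = pi * sigma_max * epsilon_max * sin(delta)
delta = 40 deg = 0.6981 rad
sin(delta) = 0.6428
E_loss = pi * 355585.0000 * 0.0112 * 0.6428
E_loss = 8042.2732


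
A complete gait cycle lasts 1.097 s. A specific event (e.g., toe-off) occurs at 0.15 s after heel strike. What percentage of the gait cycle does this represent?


pct = (event_time / cycle_time) * 100
pct = (0.15 / 1.097) * 100
ratio = 0.1367
pct = 13.6737


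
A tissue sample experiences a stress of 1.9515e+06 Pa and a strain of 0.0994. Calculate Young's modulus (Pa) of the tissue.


E = stress / strain
E = 1.9515e+06 / 0.0994
E = 1.9633e+07


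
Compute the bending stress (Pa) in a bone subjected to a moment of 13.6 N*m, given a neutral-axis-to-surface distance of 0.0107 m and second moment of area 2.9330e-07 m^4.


sigma = M * c / I
sigma = 13.6 * 0.0107 / 2.9330e-07
M * c = 0.1455
sigma = 496147.2895


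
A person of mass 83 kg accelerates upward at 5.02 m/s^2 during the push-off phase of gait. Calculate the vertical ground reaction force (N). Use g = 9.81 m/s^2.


GRF = m * (g + a)
GRF = 83 * (9.81 + 5.02)
GRF = 83 * 14.8300
GRF = 1230.8900


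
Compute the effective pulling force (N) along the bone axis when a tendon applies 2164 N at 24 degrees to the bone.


F_eff = F_tendon * cos(theta)
theta = 24 deg = 0.4189 rad
cos(theta) = 0.9135
F_eff = 2164 * 0.9135
F_eff = 1976.9124


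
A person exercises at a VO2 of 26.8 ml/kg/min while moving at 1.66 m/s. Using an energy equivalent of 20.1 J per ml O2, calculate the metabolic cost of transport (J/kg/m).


Power per kg = VO2 * 20.1 / 60
Power per kg = 26.8 * 20.1 / 60 = 8.9780 W/kg
Cost = power_per_kg / speed
Cost = 8.9780 / 1.66
Cost = 5.4084


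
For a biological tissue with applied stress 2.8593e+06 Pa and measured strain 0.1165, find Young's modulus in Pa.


E = stress / strain
E = 2.8593e+06 / 0.1165
E = 2.4543e+07


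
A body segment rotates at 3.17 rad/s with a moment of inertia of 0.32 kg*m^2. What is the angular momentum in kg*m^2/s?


L = I * omega
L = 0.32 * 3.17
L = 1.0144


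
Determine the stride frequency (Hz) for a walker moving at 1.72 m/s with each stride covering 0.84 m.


f = v / stride_length
f = 1.72 / 0.84
f = 2.0476


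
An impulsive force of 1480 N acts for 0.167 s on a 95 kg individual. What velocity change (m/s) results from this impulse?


J = F * dt = 1480 * 0.167 = 247.1600 N*s
delta_v = J / m
delta_v = 247.1600 / 95
delta_v = 2.6017


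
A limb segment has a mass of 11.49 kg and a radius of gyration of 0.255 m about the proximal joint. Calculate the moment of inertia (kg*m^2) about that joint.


I = m * k^2
I = 11.49 * 0.255^2
k^2 = 0.0650
I = 0.7471


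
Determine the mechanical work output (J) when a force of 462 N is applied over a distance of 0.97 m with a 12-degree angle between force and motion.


W = F * d * cos(theta)
theta = 12 deg = 0.2094 rad
cos(theta) = 0.9781
W = 462 * 0.97 * 0.9781
W = 438.3471


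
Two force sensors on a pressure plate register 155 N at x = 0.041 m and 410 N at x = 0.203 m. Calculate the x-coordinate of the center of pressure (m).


COP_x = (F1*x1 + F2*x2) / (F1 + F2)
COP_x = (155*0.041 + 410*0.203) / (155 + 410)
Numerator = 89.5850
Denominator = 565
COP_x = 0.1586


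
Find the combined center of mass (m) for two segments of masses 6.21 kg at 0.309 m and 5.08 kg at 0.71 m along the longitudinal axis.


COM = (m1*x1 + m2*x2) / (m1 + m2)
COM = (6.21*0.309 + 5.08*0.71) / (6.21 + 5.08)
Numerator = 5.5257
Denominator = 11.2900
COM = 0.4894


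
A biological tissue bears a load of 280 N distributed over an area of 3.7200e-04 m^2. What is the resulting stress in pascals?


stress = F / A
stress = 280 / 3.7200e-04
stress = 752688.1720


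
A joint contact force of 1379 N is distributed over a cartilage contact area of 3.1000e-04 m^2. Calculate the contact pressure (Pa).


P = F / A
P = 1379 / 3.1000e-04
P = 4.4484e+06


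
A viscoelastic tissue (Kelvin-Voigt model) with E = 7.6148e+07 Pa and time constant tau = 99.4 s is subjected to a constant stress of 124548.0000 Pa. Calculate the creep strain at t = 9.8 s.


epsilon(t) = (sigma/E) * (1 - exp(-t/tau))
sigma/E = 124548.0000 / 7.6148e+07 = 0.0016
exp(-t/tau) = exp(-9.8 / 99.4) = 0.9061
epsilon = 0.0016 * (1 - 0.9061)
epsilon = 1.5356e-04


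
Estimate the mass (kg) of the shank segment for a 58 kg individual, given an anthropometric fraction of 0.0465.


m_segment = body_mass * fraction
m_segment = 58 * 0.0465
m_segment = 2.6970


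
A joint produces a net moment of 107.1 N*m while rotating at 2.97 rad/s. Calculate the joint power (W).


P = M * omega
P = 107.1 * 2.97
P = 318.0870


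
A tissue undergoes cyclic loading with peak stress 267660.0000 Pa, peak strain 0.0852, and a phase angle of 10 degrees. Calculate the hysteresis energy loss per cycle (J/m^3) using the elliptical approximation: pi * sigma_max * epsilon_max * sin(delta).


E_loss = pi * sigma_max * epsilon_max * sin(delta)
delta = 10 deg = 0.1745 rad
sin(delta) = 0.1736
E_loss = pi * 267660.0000 * 0.0852 * 0.1736
E_loss = 12440.6528


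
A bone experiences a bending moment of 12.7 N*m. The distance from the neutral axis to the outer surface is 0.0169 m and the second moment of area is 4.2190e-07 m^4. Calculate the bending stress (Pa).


sigma = M * c / I
sigma = 12.7 * 0.0169 / 4.2190e-07
M * c = 0.2146
sigma = 508722.4461


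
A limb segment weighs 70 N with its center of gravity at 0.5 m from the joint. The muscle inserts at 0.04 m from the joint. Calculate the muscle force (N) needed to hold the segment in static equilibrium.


F_muscle = W * d_load / d_muscle
F_muscle = 70 * 0.5 / 0.04
Numerator = 35.0000
F_muscle = 875.0000


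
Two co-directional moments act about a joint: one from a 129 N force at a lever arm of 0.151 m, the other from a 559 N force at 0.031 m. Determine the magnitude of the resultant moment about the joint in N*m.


M = F1 * d1 + F2 * d2
M = 129 * 0.151 + 559 * 0.031
M = 19.4790 + 17.3290
M = 36.8080


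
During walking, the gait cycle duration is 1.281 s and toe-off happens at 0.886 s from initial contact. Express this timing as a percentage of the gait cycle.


pct = (event_time / cycle_time) * 100
pct = (0.886 / 1.281) * 100
ratio = 0.6916
pct = 69.1647


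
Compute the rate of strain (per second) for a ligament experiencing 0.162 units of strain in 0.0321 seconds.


strain_rate = delta_strain / delta_t
strain_rate = 0.162 / 0.0321
strain_rate = 5.0467


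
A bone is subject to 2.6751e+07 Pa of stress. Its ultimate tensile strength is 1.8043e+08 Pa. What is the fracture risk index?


FRI = applied / ultimate
FRI = 2.6751e+07 / 1.8043e+08
FRI = 0.1483


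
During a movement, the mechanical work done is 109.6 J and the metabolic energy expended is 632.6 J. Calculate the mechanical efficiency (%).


eta = (W_mech / E_meta) * 100
eta = (109.6 / 632.6) * 100
ratio = 0.1733
eta = 17.3253


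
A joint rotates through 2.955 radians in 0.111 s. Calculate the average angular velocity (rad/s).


omega = delta_theta / delta_t
omega = 2.955 / 0.111
omega = 26.6216


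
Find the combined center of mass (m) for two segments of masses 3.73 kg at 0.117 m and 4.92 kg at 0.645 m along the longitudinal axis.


COM = (m1*x1 + m2*x2) / (m1 + m2)
COM = (3.73*0.117 + 4.92*0.645) / (3.73 + 4.92)
Numerator = 3.6098
Denominator = 8.6500
COM = 0.4173


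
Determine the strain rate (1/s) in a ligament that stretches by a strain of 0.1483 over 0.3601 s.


strain_rate = delta_strain / delta_t
strain_rate = 0.1483 / 0.3601
strain_rate = 0.4118


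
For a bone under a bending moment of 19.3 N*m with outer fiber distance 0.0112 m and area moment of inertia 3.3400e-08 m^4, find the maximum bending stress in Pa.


sigma = M * c / I
sigma = 19.3 * 0.0112 / 3.3400e-08
M * c = 0.2162
sigma = 6.4719e+06


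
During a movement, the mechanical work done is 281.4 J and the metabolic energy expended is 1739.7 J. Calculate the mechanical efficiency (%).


eta = (W_mech / E_meta) * 100
eta = (281.4 / 1739.7) * 100
ratio = 0.1618
eta = 16.1752


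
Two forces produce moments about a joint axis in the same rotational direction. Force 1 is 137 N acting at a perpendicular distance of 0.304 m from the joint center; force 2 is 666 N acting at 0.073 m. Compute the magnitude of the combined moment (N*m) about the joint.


M = F1 * d1 + F2 * d2
M = 137 * 0.304 + 666 * 0.073
M = 41.6480 + 48.6180
M = 90.2660


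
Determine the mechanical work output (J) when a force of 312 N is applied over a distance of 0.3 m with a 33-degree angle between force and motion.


W = F * d * cos(theta)
theta = 33 deg = 0.5760 rad
cos(theta) = 0.8387
W = 312 * 0.3 * 0.8387
W = 78.4996


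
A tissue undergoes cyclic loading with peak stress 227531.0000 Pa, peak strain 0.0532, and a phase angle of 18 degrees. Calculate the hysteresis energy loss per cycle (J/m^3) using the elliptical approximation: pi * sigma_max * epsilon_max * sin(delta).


E_loss = pi * sigma_max * epsilon_max * sin(delta)
delta = 18 deg = 0.3142 rad
sin(delta) = 0.3090
E_loss = pi * 227531.0000 * 0.0532 * 0.3090
E_loss = 11751.2603


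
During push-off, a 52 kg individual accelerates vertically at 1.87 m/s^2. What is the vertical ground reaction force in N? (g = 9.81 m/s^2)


GRF = m * (g + a)
GRF = 52 * (9.81 + 1.87)
GRF = 52 * 11.6800
GRF = 607.3600


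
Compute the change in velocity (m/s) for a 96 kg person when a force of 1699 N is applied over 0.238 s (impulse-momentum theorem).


J = F * dt = 1699 * 0.238 = 404.3620 N*s
delta_v = J / m
delta_v = 404.3620 / 96
delta_v = 4.2121


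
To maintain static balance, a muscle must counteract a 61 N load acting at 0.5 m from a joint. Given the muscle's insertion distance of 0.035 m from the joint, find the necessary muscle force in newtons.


F_muscle = W * d_load / d_muscle
F_muscle = 61 * 0.5 / 0.035
Numerator = 30.5000
F_muscle = 871.4286


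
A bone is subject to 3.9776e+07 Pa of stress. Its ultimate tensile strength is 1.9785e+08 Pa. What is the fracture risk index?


FRI = applied / ultimate
FRI = 3.9776e+07 / 1.9785e+08
FRI = 0.2010


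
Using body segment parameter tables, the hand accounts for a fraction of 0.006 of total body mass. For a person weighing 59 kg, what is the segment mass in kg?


m_segment = body_mass * fraction
m_segment = 59 * 0.006
m_segment = 0.3540


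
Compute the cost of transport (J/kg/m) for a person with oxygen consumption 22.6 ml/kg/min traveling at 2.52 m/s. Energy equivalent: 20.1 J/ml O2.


Power per kg = VO2 * 20.1 / 60
Power per kg = 22.6 * 20.1 / 60 = 7.5710 W/kg
Cost = power_per_kg / speed
Cost = 7.5710 / 2.52
Cost = 3.0044


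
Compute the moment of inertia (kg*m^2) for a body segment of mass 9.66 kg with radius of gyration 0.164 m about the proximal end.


I = m * k^2
I = 9.66 * 0.164^2
k^2 = 0.0269
I = 0.2598


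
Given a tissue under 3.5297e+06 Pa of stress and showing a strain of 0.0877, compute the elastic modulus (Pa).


E = stress / strain
E = 3.5297e+06 / 0.0877
E = 4.0247e+07


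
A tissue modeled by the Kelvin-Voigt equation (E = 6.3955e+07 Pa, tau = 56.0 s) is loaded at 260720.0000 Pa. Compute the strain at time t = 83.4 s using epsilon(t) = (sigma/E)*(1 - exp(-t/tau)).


epsilon(t) = (sigma/E) * (1 - exp(-t/tau))
sigma/E = 260720.0000 / 6.3955e+07 = 0.0041
exp(-t/tau) = exp(-83.4 / 56.0) = 0.2255
epsilon = 0.0041 * (1 - 0.2255)
epsilon = 0.0032


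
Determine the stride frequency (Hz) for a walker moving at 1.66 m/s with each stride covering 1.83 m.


f = v / stride_length
f = 1.66 / 1.83
f = 0.9071


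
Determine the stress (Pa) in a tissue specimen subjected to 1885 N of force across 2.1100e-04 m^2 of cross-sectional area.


stress = F / A
stress = 1885 / 2.1100e-04
stress = 8.9336e+06


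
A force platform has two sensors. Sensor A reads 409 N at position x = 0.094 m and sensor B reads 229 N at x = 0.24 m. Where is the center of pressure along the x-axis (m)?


COP_x = (F1*x1 + F2*x2) / (F1 + F2)
COP_x = (409*0.094 + 229*0.24) / (409 + 229)
Numerator = 93.4060
Denominator = 638
COP_x = 0.1464


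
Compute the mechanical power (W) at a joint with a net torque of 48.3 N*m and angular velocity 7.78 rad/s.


P = M * omega
P = 48.3 * 7.78
P = 375.7740


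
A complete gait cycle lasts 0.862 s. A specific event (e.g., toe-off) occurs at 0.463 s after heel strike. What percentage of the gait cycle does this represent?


pct = (event_time / cycle_time) * 100
pct = (0.463 / 0.862) * 100
ratio = 0.5371
pct = 53.7123


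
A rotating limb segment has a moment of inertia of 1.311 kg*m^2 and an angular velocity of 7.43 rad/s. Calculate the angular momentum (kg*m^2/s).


L = I * omega
L = 1.311 * 7.43
L = 9.7407


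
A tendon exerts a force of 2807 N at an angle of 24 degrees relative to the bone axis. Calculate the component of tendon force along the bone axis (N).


F_eff = F_tendon * cos(theta)
theta = 24 deg = 0.4189 rad
cos(theta) = 0.9135
F_eff = 2807 * 0.9135
F_eff = 2564.3221


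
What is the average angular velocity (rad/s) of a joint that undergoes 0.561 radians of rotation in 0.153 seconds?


omega = delta_theta / delta_t
omega = 0.561 / 0.153
omega = 3.6667


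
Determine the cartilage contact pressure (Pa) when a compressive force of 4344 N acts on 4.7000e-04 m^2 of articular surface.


P = F / A
P = 4344 / 4.7000e-04
P = 9.2426e+06


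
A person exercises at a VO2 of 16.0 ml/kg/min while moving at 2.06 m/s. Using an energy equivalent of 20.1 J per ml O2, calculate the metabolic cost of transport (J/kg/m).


Power per kg = VO2 * 20.1 / 60
Power per kg = 16.0 * 20.1 / 60 = 5.3600 W/kg
Cost = power_per_kg / speed
Cost = 5.3600 / 2.06
Cost = 2.6019


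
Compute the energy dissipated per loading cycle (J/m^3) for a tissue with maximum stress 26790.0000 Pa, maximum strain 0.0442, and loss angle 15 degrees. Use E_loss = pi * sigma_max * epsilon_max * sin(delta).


E_loss = pi * sigma_max * epsilon_max * sin(delta)
delta = 15 deg = 0.2618 rad
sin(delta) = 0.2588
E_loss = pi * 26790.0000 * 0.0442 * 0.2588
E_loss = 962.8111


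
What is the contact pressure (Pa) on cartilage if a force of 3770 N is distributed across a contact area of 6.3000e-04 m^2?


P = F / A
P = 3770 / 6.3000e-04
P = 5.9841e+06


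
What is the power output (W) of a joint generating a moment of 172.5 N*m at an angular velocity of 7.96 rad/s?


P = M * omega
P = 172.5 * 7.96
P = 1373.1000


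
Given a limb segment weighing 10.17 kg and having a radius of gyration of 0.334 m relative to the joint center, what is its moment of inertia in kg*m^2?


I = m * k^2
I = 10.17 * 0.334^2
k^2 = 0.1116
I = 1.1345


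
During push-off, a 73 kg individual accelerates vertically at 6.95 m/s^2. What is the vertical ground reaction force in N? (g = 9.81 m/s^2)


GRF = m * (g + a)
GRF = 73 * (9.81 + 6.95)
GRF = 73 * 16.7600
GRF = 1223.4800


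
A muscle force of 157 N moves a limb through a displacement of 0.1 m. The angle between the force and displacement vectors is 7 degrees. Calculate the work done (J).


W = F * d * cos(theta)
theta = 7 deg = 0.1222 rad
cos(theta) = 0.9925
W = 157 * 0.1 * 0.9925
W = 15.5830


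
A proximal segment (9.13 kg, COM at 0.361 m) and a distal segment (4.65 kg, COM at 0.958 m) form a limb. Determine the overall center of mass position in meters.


COM = (m1*x1 + m2*x2) / (m1 + m2)
COM = (9.13*0.361 + 4.65*0.958) / (9.13 + 4.65)
Numerator = 7.7506
Denominator = 13.7800
COM = 0.5625


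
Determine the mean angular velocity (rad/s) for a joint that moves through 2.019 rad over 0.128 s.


omega = delta_theta / delta_t
omega = 2.019 / 0.128
omega = 15.7734


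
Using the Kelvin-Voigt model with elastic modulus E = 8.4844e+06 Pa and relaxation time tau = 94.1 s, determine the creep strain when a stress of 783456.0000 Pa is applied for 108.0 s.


epsilon(t) = (sigma/E) * (1 - exp(-t/tau))
sigma/E = 783456.0000 / 8.4844e+06 = 0.0923
exp(-t/tau) = exp(-108.0 / 94.1) = 0.3174
epsilon = 0.0923 * (1 - 0.3174)
epsilon = 0.0630


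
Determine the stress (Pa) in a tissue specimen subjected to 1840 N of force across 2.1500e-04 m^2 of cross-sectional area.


stress = F / A
stress = 1840 / 2.1500e-04
stress = 8.5581e+06


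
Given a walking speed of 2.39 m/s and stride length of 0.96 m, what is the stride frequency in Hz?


f = v / stride_length
f = 2.39 / 0.96
f = 2.4896


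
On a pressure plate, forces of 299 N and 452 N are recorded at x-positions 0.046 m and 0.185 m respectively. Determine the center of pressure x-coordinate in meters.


COP_x = (F1*x1 + F2*x2) / (F1 + F2)
COP_x = (299*0.046 + 452*0.185) / (299 + 452)
Numerator = 97.3740
Denominator = 751
COP_x = 0.1297


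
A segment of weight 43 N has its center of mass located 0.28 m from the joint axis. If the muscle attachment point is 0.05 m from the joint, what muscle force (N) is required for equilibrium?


F_muscle = W * d_load / d_muscle
F_muscle = 43 * 0.28 / 0.05
Numerator = 12.0400
F_muscle = 240.8000


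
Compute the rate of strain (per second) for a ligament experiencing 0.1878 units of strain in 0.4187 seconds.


strain_rate = delta_strain / delta_t
strain_rate = 0.1878 / 0.4187
strain_rate = 0.4485


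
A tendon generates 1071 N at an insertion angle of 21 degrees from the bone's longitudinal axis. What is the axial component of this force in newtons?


F_eff = F_tendon * cos(theta)
theta = 21 deg = 0.3665 rad
cos(theta) = 0.9336
F_eff = 1071 * 0.9336
F_eff = 999.8646
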